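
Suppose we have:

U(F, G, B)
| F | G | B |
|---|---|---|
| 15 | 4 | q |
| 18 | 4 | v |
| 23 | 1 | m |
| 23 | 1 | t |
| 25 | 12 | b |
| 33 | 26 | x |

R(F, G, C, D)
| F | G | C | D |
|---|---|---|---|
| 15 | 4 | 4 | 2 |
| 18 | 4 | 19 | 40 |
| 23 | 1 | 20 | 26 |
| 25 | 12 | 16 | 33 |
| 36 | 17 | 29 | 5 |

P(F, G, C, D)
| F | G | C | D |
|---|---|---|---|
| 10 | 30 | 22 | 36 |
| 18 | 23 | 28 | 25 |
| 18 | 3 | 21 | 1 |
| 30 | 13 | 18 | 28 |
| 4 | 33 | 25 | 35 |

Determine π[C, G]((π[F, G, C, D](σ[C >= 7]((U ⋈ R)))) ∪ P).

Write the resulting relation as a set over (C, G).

{(16, 12), (18, 13), (19, 4), (20, 1), (21, 3), (22, 30), (25, 33), (28, 23)}

Natural join on F, G: {(15, 4, q, 4, 2), (18, 4, v, 19, 40), (23, 1, m, 20, 26), (23, 1, t, 20, 26), (25, 12, b, 16, 33)}
Selection C >= 7: {(18, 4, v, 19, 40), (23, 1, m, 20, 26), (23, 1, t, 20, 26), (25, 12, b, 16, 33)}
π_{F, G, C, D} gives {(18, 4, 19, 40), (23, 1, 20, 26), (25, 12, 16, 33)} (1 duplicate(s) eliminated).
Taking the union: {(10, 30, 22, 36), (18, 23, 28, 25), (18, 3, 21, 1), (18, 4, 19, 40), (23, 1, 20, 26), (25, 12, 16, 33), (30, 13, 18, 28), (4, 33, 25, 35)}
π_{C, G} gives {(16, 12), (18, 13), (19, 4), (20, 1), (21, 3), (22, 30), (25, 33), (28, 23)}.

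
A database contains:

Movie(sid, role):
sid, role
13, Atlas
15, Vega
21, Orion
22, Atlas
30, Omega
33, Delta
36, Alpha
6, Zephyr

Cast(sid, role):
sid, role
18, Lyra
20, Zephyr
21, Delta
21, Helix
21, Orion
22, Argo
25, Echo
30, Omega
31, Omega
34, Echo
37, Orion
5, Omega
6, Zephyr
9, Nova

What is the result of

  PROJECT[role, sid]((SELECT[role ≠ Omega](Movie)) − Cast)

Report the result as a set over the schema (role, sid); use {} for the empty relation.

Selection role ≠ Omega: {(13, Atlas), (15, Vega), (21, Orion), (22, Atlas), (33, Delta), (36, Alpha), (6, Zephyr)}
Taking the difference: {(13, Atlas), (15, Vega), (22, Atlas), (33, Delta), (36, Alpha)}
π_{role, sid} gives {(Alpha, 36), (Atlas, 13), (Atlas, 22), (Delta, 33), (Vega, 15)}.

{(Alpha, 36), (Atlas, 13), (Atlas, 22), (Delta, 33), (Vega, 15)}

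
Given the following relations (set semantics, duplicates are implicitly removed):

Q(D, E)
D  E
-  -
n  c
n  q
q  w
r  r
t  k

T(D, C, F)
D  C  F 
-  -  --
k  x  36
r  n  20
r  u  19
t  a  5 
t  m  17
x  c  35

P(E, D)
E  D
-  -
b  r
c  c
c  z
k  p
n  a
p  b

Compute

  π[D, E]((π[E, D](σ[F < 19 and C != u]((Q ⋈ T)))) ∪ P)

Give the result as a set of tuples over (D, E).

Joining Q and T on D yields {(r, r, n, 20), (r, r, u, 19), (t, k, a, 5), (t, k, m, 17)}.
σ[F < 19 and C != u]: keep tuples satisfying F < 19 and C != u → {(t, k, a, 5), (t, k, m, 17)}
π[E, D]: project onto (E, D) (1 duplicate(s) eliminated) → {(k, t)}
Taking the union: {(b, r), (c, c), (c, z), (k, p), (k, t), (n, a), (p, b)}
π[D, E]: project onto (D, E) → {(a, n), (b, p), (c, c), (p, k), (r, b), (t, k), (z, c)}

{(a, n), (b, p), (c, c), (p, k), (r, b), (t, k), (z, c)}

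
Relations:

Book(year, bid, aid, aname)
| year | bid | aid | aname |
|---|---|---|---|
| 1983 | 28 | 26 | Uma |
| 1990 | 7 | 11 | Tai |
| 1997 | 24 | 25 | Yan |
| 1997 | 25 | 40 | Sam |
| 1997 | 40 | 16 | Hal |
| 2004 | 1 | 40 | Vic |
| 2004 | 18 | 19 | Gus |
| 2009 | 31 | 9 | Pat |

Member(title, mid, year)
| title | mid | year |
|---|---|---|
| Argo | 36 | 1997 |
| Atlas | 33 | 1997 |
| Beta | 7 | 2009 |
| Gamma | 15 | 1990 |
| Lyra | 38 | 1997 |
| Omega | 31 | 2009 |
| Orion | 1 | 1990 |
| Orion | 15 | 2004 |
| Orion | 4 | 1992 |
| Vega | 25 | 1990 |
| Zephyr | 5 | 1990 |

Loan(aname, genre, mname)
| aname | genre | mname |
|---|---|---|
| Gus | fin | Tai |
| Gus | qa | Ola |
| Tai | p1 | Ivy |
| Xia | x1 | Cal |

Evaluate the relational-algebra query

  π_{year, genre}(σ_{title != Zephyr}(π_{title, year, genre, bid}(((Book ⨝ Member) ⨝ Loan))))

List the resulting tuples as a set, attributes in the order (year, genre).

{(1990, p1), (2004, fin), (2004, qa)}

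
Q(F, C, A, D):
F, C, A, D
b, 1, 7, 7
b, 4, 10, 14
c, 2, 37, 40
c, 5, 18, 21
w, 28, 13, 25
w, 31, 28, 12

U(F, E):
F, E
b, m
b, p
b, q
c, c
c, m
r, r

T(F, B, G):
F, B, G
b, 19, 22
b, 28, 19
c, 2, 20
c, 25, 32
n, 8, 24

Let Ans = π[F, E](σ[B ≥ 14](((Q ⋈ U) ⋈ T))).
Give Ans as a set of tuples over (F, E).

{(b, m), (b, p), (b, q), (c, c), (c, m)}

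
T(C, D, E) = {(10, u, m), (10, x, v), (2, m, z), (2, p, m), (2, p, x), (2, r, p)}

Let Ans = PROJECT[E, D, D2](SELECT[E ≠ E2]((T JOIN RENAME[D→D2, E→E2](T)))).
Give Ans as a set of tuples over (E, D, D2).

ρ[D→D2, E→E2]: schema becomes (C, D2, E2); tuples unchanged.
Joining T and RENAME[D→D2, E→E2](T) on C yields {(10, u, m, u, m), (10, u, m, x, v), (10, x, v, u, m), (10, x, v, x, v), (2, m, z, m, z), (2, m, z, p, m), (2, m, z, p, x), (2, m, z, r, p), (2, p, m, m, z), (2, p, m, p, m), (2, p, m, p, x), (2, p, m, r, p), (2, p, x, m, z), (2, p, x, p, m), (2, p, x, p, x), (2, p, x, r, p), (2, r, p, m, z), (2, r, p, p, m), (2, r, p, p, x), (2, r, p, r, p)}.
Selection E ≠ E2: {(10, u, m, x, v), (10, x, v, u, m), (2, m, z, p, m), (2, m, z, p, x), (2, m, z, r, p), (2, p, m, m, z), (2, p, m, p, x), (2, p, m, r, p), (2, p, x, m, z), (2, p, x, p, m), (2, p, x, r, p), (2, r, p, m, z), (2, r, p, p, m), (2, r, p, p, x)}
Keep only column(s) E, D, D2 (2 duplicate(s) eliminated): {(m, p, m), (m, p, p), (m, p, r), (m, u, x), (p, r, m), (p, r, p), (v, x, u), (x, p, m), (x, p, p), (x, p, r), (z, m, p), (z, m, r)}

{(m, p, m), (m, p, p), (m, p, r), (m, u, x), (p, r, m), (p, r, p), (v, x, u), (x, p, m), (x, p, p), (x, p, r), (z, m, p), (z, m, r)}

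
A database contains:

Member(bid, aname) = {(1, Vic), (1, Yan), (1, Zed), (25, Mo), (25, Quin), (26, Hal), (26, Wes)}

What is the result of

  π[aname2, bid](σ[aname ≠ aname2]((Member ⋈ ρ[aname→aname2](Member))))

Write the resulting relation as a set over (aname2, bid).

ρ[aname→aname2]: schema becomes (bid, aname2); tuples unchanged.
Member ⋈ ρ[aname→aname2](Member) (natural join on bid): {(1, Vic, Vic), (1, Vic, Yan), (1, Vic, Zed), (1, Yan, Vic), (1, Yan, Yan), (1, Yan, Zed), (1, Zed, Vic), (1, Zed, Yan), (1, Zed, Zed), (25, Mo, Mo), (25, Mo, Quin), (25, Quin, Mo), (25, Quin, Quin), (26, Hal, Hal), (26, Hal, Wes), (26, Wes, Hal), (26, Wes, Wes)}
σ[aname ≠ aname2]: keep tuples satisfying aname ≠ aname2 → {(1, Vic, Yan), (1, Vic, Zed), (1, Yan, Vic), (1, Yan, Zed), (1, Zed, Vic), (1, Zed, Yan), (25, Mo, Quin), (25, Quin, Mo), (26, Hal, Wes), (26, Wes, Hal)}
π[aname2, bid]: project onto (aname2, bid) (3 duplicate(s) eliminated) → {(Hal, 26), (Mo, 25), (Quin, 25), (Vic, 1), (Wes, 26), (Yan, 1), (Zed, 1)}

{(Hal, 26), (Mo, 25), (Quin, 25), (Vic, 1), (Wes, 26), (Yan, 1), (Zed, 1)}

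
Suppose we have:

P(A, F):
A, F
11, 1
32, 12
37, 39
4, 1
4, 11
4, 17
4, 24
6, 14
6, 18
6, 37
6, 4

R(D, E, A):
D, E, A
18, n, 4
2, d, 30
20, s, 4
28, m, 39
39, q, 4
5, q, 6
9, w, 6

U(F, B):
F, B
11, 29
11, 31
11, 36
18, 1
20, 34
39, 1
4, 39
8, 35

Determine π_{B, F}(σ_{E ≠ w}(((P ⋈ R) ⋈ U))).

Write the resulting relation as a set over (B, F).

{(1, 18), (29, 11), (31, 11), (36, 11), (39, 4)}

Joining P and R on A yields {(4, 1, 18, n), (4, 1, 20, s), (4, 1, 39, q), (4, 11, 18, n), (4, 11, 20, s), (4, 11, 39, q), (4, 17, 18, n), (4, 17, 20, s), (4, 17, 39, q), (4, 24, 18, n), (4, 24, 20, s), (4, 24, 39, q), (6, 14, 5, q), (6, 14, 9, w), (6, 18, 5, q), (6, 18, 9, w), (6, 37, 5, q), (6, 37, 9, w), (6, 4, 5, q), (6, 4, 9, w)}.
Joining (P ⋈ R) and U on F yields {(4, 11, 18, n, 29), (4, 11, 18, n, 31), (4, 11, 18, n, 36), (4, 11, 20, s, 29), (4, 11, 20, s, 31), (4, 11, 20, s, 36), (4, 11, 39, q, 29), (4, 11, 39, q, 31), (4, 11, 39, q, 36), (6, 18, 5, q, 1), (6, 18, 9, w, 1), (6, 4, 5, q, 39), (6, 4, 9, w, 39)}.
Apply σ_{E ≠ w}; surviving tuples: {(4, 11, 18, n, 29), (4, 11, 18, n, 31), (4, 11, 18, n, 36), (4, 11, 20, s, 29), (4, 11, 20, s, 31), (4, 11, 20, s, 36), (4, 11, 39, q, 29), (4, 11, 39, q, 31), (4, 11, 39, q, 36), (6, 18, 5, q, 1), (6, 4, 5, q, 39)}
Projecting to B, F (6 duplicate(s) eliminated): {(1, 18), (29, 11), (31, 11), (36, 11), (39, 4)}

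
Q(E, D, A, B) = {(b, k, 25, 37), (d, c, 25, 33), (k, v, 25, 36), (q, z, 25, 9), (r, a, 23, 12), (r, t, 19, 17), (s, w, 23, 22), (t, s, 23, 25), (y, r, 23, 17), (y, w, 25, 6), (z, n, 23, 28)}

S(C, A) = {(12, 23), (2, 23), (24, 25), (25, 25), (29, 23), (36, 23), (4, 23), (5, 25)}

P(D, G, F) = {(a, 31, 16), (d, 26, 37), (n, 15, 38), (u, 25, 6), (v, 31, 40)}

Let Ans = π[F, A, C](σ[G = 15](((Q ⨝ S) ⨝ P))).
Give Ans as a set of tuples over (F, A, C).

{(38, 23, 12), (38, 23, 2), (38, 23, 29), (38, 23, 36), (38, 23, 4)}

Q ⋈ S (natural join on A): {(b, k, 25, 37, 24), (b, k, 25, 37, 25), (b, k, 25, 37, 5), (d, c, 25, 33, 24), (d, c, 25, 33, 25), (d, c, 25, 33, 5), (k, v, 25, 36, 24), (k, v, 25, 36, 25), (k, v, 25, 36, 5), (q, z, 25, 9, 24), (q, z, 25, 9, 25), (q, z, 25, 9, 5), (r, a, 23, 12, 12), (r, a, 23, 12, 2), (r, a, 23, 12, 29), (r, a, 23, 12, 36), (r, a, 23, 12, 4), (s, w, 23, 22, 12), (s, w, 23, 22, 2), (s, w, 23, 22, 29), (s, w, 23, 22, 36), (s, w, 23, 22, 4), (t, s, 23, 25, 12), (t, s, 23, 25, 2), (t, s, 23, 25, 29), (t, s, 23, 25, 36), (t, s, 23, 25, 4), (y, r, 23, 17, 12), (y, r, 23, 17, 2), (y, r, 23, 17, 29), (y, r, 23, 17, 36), (y, r, 23, 17, 4), (y, w, 25, 6, 24), (y, w, 25, 6, 25), (y, w, 25, 6, 5), (z, n, 23, 28, 12), (z, n, 23, 28, 2), (z, n, 23, 28, 29), (z, n, 23, 28, 36), (z, n, 23, 28, 4)}
(Q ⨝ S) ⋈ P (natural join on D): {(k, v, 25, 36, 24, 31, 40), (k, v, 25, 36, 25, 31, 40), (k, v, 25, 36, 5, 31, 40), (r, a, 23, 12, 12, 31, 16), (r, a, 23, 12, 2, 31, 16), (r, a, 23, 12, 29, 31, 16), (r, a, 23, 12, 36, 31, 16), (r, a, 23, 12, 4, 31, 16), (z, n, 23, 28, 12, 15, 38), (z, n, 23, 28, 2, 15, 38), (z, n, 23, 28, 29, 15, 38), (z, n, 23, 28, 36, 15, 38), (z, n, 23, 28, 4, 15, 38)}
Filtering on G = 15 leaves {(z, n, 23, 28, 12, 15, 38), (z, n, 23, 28, 2, 15, 38), (z, n, 23, 28, 29, 15, 38), (z, n, 23, 28, 36, 15, 38), (z, n, 23, 28, 4, 15, 38)}.
π[F, A, C]: project onto (F, A, C) → {(38, 23, 12), (38, 23, 2), (38, 23, 29), (38, 23, 36), (38, 23, 4)}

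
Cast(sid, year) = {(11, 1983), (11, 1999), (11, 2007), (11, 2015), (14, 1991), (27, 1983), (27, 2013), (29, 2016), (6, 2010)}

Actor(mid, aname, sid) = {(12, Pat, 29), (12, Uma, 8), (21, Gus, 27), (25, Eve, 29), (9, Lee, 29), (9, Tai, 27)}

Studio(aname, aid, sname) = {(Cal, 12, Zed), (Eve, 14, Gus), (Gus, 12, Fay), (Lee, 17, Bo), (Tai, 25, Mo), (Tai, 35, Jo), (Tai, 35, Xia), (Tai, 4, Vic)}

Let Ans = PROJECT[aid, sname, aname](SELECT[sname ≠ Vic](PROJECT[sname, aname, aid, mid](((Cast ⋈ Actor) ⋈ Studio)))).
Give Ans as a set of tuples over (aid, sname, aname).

{(12, Fay, Gus), (14, Gus, Eve), (17, Bo, Lee), (25, Mo, Tai), (35, Jo, Tai), (35, Xia, Tai)}

Cast ⋈ Actor (natural join on sid): {(27, 1983, 21, Gus), (27, 1983, 9, Tai), (27, 2013, 21, Gus), (27, 2013, 9, Tai), (29, 2016, 12, Pat), (29, 2016, 25, Eve), (29, 2016, 9, Lee)}
(Cast ⋈ Actor) ⋈ Studio (natural join on aname): {(27, 1983, 21, Gus, 12, Fay), (27, 1983, 9, Tai, 25, Mo), (27, 1983, 9, Tai, 35, Jo), (27, 1983, 9, Tai, 35, Xia), (27, 1983, 9, Tai, 4, Vic), (27, 2013, 21, Gus, 12, Fay), (27, 2013, 9, Tai, 25, Mo), (27, 2013, 9, Tai, 35, Jo), (27, 2013, 9, Tai, 35, Xia), (27, 2013, 9, Tai, 4, Vic), (29, 2016, 25, Eve, 14, Gus), (29, 2016, 9, Lee, 17, Bo)}
Keep only column(s) sname, aname, aid, mid (5 duplicate(s) eliminated): {(Bo, Lee, 17, 9), (Fay, Gus, 12, 21), (Gus, Eve, 14, 25), (Jo, Tai, 35, 9), (Mo, Tai, 25, 9), (Vic, Tai, 4, 9), (Xia, Tai, 35, 9)}
Selection sname ≠ Vic: {(Bo, Lee, 17, 9), (Fay, Gus, 12, 21), (Gus, Eve, 14, 25), (Jo, Tai, 35, 9), (Mo, Tai, 25, 9), (Xia, Tai, 35, 9)}
Keep only column(s) aid, sname, aname: {(12, Fay, Gus), (14, Gus, Eve), (17, Bo, Lee), (25, Mo, Tai), (35, Jo, Tai), (35, Xia, Tai)}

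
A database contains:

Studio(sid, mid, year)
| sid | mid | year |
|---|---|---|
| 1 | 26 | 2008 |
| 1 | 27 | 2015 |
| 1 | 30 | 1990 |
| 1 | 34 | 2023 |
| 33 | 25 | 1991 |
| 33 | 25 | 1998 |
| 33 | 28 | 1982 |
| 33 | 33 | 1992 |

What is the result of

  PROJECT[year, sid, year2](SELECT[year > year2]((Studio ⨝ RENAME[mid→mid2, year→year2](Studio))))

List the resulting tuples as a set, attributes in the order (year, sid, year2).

{(1991, 33, 1982), (1992, 33, 1982), (1992, 33, 1991), (1998, 33, 1982), (1998, 33, 1991), (1998, 33, 1992), (2008, 1, 1990), (2015, 1, 1990), (2015, 1, 2008), (2023, 1, 1990), (2023, 1, 2008), (2023, 1, 2015)}

ρ[mid→mid2, year→year2]: schema becomes (sid, mid2, year2); tuples unchanged.
Studio ⋈ RENAME[mid→mid2, year→year2](Studio) (natural join on sid): {(1, 26, 2008, 26, 2008), (1, 26, 2008, 27, 2015), (1, 26, 2008, 30, 1990), (1, 26, 2008, 34, 2023), (1, 27, 2015, 26, 2008), (1, 27, 2015, 27, 2015), (1, 27, 2015, 30, 1990), (1, 27, 2015, 34, 2023), (1, 30, 1990, 26, 2008), (1, 30, 1990, 27, 2015), (1, 30, 1990, 30, 1990), (1, 30, 1990, 34, 2023), (1, 34, 2023, 26, 2008), (1, 34, 2023, 27, 2015), (1, 34, 2023, 30, 1990), (1, 34, 2023, 34, 2023), (33, 25, 1991, 25, 1991), (33, 25, 1991, 25, 1998), (33, 25, 1991, 28, 1982), (33, 25, 1991, 33, 1992), (33, 25, 1998, 25, 1991), (33, 25, 1998, 25, 1998), (33, 25, 1998, 28, 1982), (33, 25, 1998, 33, 1992), (33, 28, 1982, 25, 1991), (33, 28, 1982, 25, 1998), (33, 28, 1982, 28, 1982), (33, 28, 1982, 33, 1992), (33, 33, 1992, 25, 1991), (33, 33, 1992, 25, 1998), (33, 33, 1992, 28, 1982), (33, 33, 1992, 33, 1992)}
Apply σ_{year > year2}; surviving tuples: {(1, 26, 2008, 30, 1990), (1, 27, 2015, 26, 2008), (1, 27, 2015, 30, 1990), (1, 34, 2023, 26, 2008), (1, 34, 2023, 27, 2015), (1, 34, 2023, 30, 1990), (33, 25, 1991, 28, 1982), (33, 25, 1998, 25, 1991), (33, 25, 1998, 28, 1982), (33, 25, 1998, 33, 1992), (33, 33, 1992, 25, 1991), (33, 33, 1992, 28, 1982)}
π_{year, sid, year2} gives {(1991, 33, 1982), (1992, 33, 1982), (1992, 33, 1991), (1998, 33, 1982), (1998, 33, 1991), (1998, 33, 1992), (2008, 1, 1990), (2015, 1, 1990), (2015, 1, 2008), (2023, 1, 1990), (2023, 1, 2008), (2023, 1, 2015)}.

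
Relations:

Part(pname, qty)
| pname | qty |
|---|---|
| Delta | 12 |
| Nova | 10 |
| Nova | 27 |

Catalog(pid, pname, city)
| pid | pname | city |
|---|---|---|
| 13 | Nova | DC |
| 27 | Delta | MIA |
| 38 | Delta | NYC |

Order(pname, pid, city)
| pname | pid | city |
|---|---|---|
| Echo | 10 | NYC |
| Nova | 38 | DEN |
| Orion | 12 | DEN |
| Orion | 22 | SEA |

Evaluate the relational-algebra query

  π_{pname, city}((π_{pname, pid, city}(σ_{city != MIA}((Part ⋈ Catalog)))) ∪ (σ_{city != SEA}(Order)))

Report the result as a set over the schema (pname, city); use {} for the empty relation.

Part ⋈ Catalog (natural join on pname): {(Delta, 12, 27, MIA), (Delta, 12, 38, NYC), (Nova, 10, 13, DC), (Nova, 27, 13, DC)}
Filtering on city != MIA leaves {(Delta, 12, 38, NYC), (Nova, 10, 13, DC), (Nova, 27, 13, DC)}.
π_{pname, pid, city} gives {(Delta, 38, NYC), (Nova, 13, DC)} (1 duplicate(s) eliminated).
Filtering on city != SEA leaves {(Echo, 10, NYC), (Nova, 38, DEN), (Orion, 12, DEN)}.
Union: {(Delta, 38, NYC), (Nova, 13, DC)} with {(Echo, 10, NYC), (Nova, 38, DEN), (Orion, 12, DEN)} → {(Delta, 38, NYC), (Echo, 10, NYC), (Nova, 13, DC), (Nova, 38, DEN), (Orion, 12, DEN)}
π_{pname, city} gives {(Delta, NYC), (Echo, NYC), (Nova, DC), (Nova, DEN), (Orion, DEN)}.

{(Delta, NYC), (Echo, NYC), (Nova, DC), (Nova, DEN), (Orion, DEN)}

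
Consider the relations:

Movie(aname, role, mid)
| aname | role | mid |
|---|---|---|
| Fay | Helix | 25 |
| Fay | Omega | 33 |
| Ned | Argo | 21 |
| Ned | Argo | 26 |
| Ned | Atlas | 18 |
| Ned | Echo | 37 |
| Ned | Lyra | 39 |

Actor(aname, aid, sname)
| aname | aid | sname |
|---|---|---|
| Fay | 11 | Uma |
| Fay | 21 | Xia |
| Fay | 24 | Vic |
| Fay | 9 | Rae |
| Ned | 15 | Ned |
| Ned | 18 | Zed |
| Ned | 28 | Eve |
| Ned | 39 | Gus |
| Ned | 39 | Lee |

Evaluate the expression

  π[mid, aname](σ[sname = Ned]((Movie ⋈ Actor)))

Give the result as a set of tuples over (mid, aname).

Movie ⋈ Actor (natural join on aname): {(Fay, Helix, 25, 11, Uma), (Fay, Helix, 25, 21, Xia), (Fay, Helix, 25, 24, Vic), (Fay, Helix, 25, 9, Rae), (Fay, Omega, 33, 11, Uma), (Fay, Omega, 33, 21, Xia), (Fay, Omega, 33, 24, Vic), (Fay, Omega, 33, 9, Rae), (Ned, Argo, 21, 15, Ned), (Ned, Argo, 21, 18, Zed), (Ned, Argo, 21, 28, Eve), (Ned, Argo, 21, 39, Gus), (Ned, Argo, 21, 39, Lee), (Ned, Argo, 26, 15, Ned), (Ned, Argo, 26, 18, Zed), (Ned, Argo, 26, 28, Eve), (Ned, Argo, 26, 39, Gus), (Ned, Argo, 26, 39, Lee), (Ned, Atlas, 18, 15, Ned), (Ned, Atlas, 18, 18, Zed), (Ned, Atlas, 18, 28, Eve), (Ned, Atlas, 18, 39, Gus), (Ned, Atlas, 18, 39, Lee), (Ned, Echo, 37, 15, Ned), (Ned, Echo, 37, 18, Zed), (Ned, Echo, 37, 28, Eve), (Ned, Echo, 37, 39, Gus), (Ned, Echo, 37, 39, Lee), (Ned, Lyra, 39, 15, Ned), (Ned, Lyra, 39, 18, Zed), (Ned, Lyra, 39, 28, Eve), (Ned, Lyra, 39, 39, Gus), (Ned, Lyra, 39, 39, Lee)}
Filtering on sname = Ned leaves {(Ned, Argo, 21, 15, Ned), (Ned, Argo, 26, 15, Ned), (Ned, Atlas, 18, 15, Ned), (Ned, Echo, 37, 15, Ned), (Ned, Lyra, 39, 15, Ned)}.
π_{mid, aname} gives {(18, Ned), (21, Ned), (26, Ned), (37, Ned), (39, Ned)}.

{(18, Ned), (21, Ned), (26, Ned), (37, Ned), (39, Ned)}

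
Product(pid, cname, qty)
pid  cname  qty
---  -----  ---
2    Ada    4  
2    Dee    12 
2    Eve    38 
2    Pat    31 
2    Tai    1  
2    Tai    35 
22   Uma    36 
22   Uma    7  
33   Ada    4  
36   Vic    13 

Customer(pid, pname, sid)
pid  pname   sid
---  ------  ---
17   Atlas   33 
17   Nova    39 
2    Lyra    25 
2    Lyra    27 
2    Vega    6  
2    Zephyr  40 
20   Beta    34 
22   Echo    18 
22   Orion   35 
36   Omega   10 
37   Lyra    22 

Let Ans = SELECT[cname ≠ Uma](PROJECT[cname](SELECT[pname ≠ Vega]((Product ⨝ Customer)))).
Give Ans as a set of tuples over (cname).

{Ada, Dee, Eve, Pat, Tai, Vic}

Joining Product and Customer on pid yields {(2, Ada, 4, Lyra, 25), (2, Ada, 4, Lyra, 27), (2, Ada, 4, Vega, 6), (2, Ada, 4, Zephyr, 40), (2, Dee, 12, Lyra, 25), (2, Dee, 12, Lyra, 27), (2, Dee, 12, Vega, 6), (2, Dee, 12, Zephyr, 40), (2, Eve, 38, Lyra, 25), (2, Eve, 38, Lyra, 27), (2, Eve, 38, Vega, 6), (2, Eve, 38, Zephyr, 40), (2, Pat, 31, Lyra, 25), (2, Pat, 31, Lyra, 27), (2, Pat, 31, Vega, 6), (2, Pat, 31, Zephyr, 40), (2, Tai, 1, Lyra, 25), (2, Tai, 1, Lyra, 27), (2, Tai, 1, Vega, 6), (2, Tai, 1, Zephyr, 40), (2, Tai, 35, Lyra, 25), (2, Tai, 35, Lyra, 27), (2, Tai, 35, Vega, 6), (2, Tai, 35, Zephyr, 40), (22, Uma, 36, Echo, 18), (22, Uma, 36, Orion, 35), (22, Uma, 7, Echo, 18), (22, Uma, 7, Orion, 35), (36, Vic, 13, Omega, 10)}.
Apply σ_{pname ≠ Vega}; surviving tuples: {(2, Ada, 4, Lyra, 25), (2, Ada, 4, Lyra, 27), (2, Ada, 4, Zephyr, 40), (2, Dee, 12, Lyra, 25), (2, Dee, 12, Lyra, 27), (2, Dee, 12, Zephyr, 40), (2, Eve, 38, Lyra, 25), (2, Eve, 38, Lyra, 27), (2, Eve, 38, Zephyr, 40), (2, Pat, 31, Lyra, 25), (2, Pat, 31, Lyra, 27), (2, Pat, 31, Zephyr, 40), (2, Tai, 1, Lyra, 25), (2, Tai, 1, Lyra, 27), (2, Tai, 1, Zephyr, 40), (2, Tai, 35, Lyra, 25), (2, Tai, 35, Lyra, 27), (2, Tai, 35, Zephyr, 40), (22, Uma, 36, Echo, 18), (22, Uma, 36, Orion, 35), (22, Uma, 7, Echo, 18), (22, Uma, 7, Orion, 35), (36, Vic, 13, Omega, 10)}
π[cname]: project onto (cname) (16 duplicate(s) eliminated) → {Ada, Dee, Eve, Pat, Tai, Uma, Vic}
Apply σ_{cname ≠ Uma}; surviving tuples: {Ada, Dee, Eve, Pat, Tai, Vic}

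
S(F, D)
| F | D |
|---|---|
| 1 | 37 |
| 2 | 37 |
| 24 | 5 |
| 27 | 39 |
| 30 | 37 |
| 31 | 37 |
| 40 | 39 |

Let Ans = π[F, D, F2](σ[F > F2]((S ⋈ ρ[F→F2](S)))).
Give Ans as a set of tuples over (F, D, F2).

{(2, 37, 1), (30, 37, 1), (30, 37, 2), (31, 37, 1), (31, 37, 2), (31, 37, 30), (40, 39, 27)}

ρ[F→F2]: schema becomes (F2, D); tuples unchanged.
Joining S and ρ[F→F2](S) on D yields {(1, 37, 1), (1, 37, 2), (1, 37, 30), (1, 37, 31), (2, 37, 1), (2, 37, 2), (2, 37, 30), (2, 37, 31), (24, 5, 24), (27, 39, 27), (27, 39, 40), (30, 37, 1), (30, 37, 2), (30, 37, 30), (30, 37, 31), (31, 37, 1), (31, 37, 2), (31, 37, 30), (31, 37, 31), (40, 39, 27), (40, 39, 40)}.
σ[F > F2]: keep tuples satisfying F > F2 → {(2, 37, 1), (30, 37, 1), (30, 37, 2), (31, 37, 1), (31, 37, 2), (31, 37, 30), (40, 39, 27)}
Projecting to F, D, F2: {(2, 37, 1), (30, 37, 1), (30, 37, 2), (31, 37, 1), (31, 37, 2), (31, 37, 30), (40, 39, 27)}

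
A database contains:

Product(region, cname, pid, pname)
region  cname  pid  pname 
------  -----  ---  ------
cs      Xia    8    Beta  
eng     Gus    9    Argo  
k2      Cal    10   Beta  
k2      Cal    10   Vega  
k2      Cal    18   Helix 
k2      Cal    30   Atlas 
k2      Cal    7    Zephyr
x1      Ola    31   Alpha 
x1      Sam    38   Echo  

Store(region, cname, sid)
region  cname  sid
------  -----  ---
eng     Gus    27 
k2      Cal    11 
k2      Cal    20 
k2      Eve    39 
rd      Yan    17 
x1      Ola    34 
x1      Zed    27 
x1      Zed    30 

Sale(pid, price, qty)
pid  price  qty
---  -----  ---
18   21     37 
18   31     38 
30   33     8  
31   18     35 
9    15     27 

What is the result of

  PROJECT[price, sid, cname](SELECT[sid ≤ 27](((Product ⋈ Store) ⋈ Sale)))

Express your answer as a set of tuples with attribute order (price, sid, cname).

Joining Product and Store on region, cname yields {(eng, Gus, 9, Argo, 27), (k2, Cal, 10, Beta, 11), (k2, Cal, 10, Beta, 20), (k2, Cal, 10, Vega, 11), (k2, Cal, 10, Vega, 20), (k2, Cal, 18, Helix, 11), (k2, Cal, 18, Helix, 20), (k2, Cal, 30, Atlas, 11), (k2, Cal, 30, Atlas, 20), (k2, Cal, 7, Zephyr, 11), (k2, Cal, 7, Zephyr, 20), (x1, Ola, 31, Alpha, 34)}.
Joining (Product ⋈ Store) and Sale on pid yields {(eng, Gus, 9, Argo, 27, 15, 27), (k2, Cal, 18, Helix, 11, 21, 37), (k2, Cal, 18, Helix, 11, 31, 38), (k2, Cal, 18, Helix, 20, 21, 37), (k2, Cal, 18, Helix, 20, 31, 38), (k2, Cal, 30, Atlas, 11, 33, 8), (k2, Cal, 30, Atlas, 20, 33, 8), (x1, Ola, 31, Alpha, 34, 18, 35)}.
σ[sid ≤ 27]: keep tuples satisfying sid ≤ 27 → {(eng, Gus, 9, Argo, 27, 15, 27), (k2, Cal, 18, Helix, 11, 21, 37), (k2, Cal, 18, Helix, 11, 31, 38), (k2, Cal, 18, Helix, 20, 21, 37), (k2, Cal, 18, Helix, 20, 31, 38), (k2, Cal, 30, Atlas, 11, 33, 8), (k2, Cal, 30, Atlas, 20, 33, 8)}
Projecting to price, sid, cname: {(15, 27, Gus), (21, 11, Cal), (21, 20, Cal), (31, 11, Cal), (31, 20, Cal), (33, 11, Cal), (33, 20, Cal)}

{(15, 27, Gus), (21, 11, Cal), (21, 20, Cal), (31, 11, Cal), (31, 20, Cal), (33, 11, Cal), (33, 20, Cal)}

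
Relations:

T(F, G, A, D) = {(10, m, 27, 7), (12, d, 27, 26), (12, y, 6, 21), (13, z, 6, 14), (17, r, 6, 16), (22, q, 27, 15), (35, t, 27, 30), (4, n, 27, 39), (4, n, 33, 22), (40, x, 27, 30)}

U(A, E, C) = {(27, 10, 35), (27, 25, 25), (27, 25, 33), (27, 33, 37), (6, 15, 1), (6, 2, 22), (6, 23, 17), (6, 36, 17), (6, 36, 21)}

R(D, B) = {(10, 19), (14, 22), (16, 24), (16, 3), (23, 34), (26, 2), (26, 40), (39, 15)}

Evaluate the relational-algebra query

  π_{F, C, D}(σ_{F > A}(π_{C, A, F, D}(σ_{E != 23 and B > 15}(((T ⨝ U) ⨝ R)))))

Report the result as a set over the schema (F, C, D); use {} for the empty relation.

{(13, 1, 14), (13, 17, 14), (13, 21, 14), (13, 22, 14), (17, 1, 16), (17, 17, 16), (17, 21, 16), (17, 22, 16)}

T ⋈ U (natural join on A): {(10, m, 27, 7, 10, 35), (10, m, 27, 7, 25, 25), (10, m, 27, 7, 25, 33), (10, m, 27, 7, 33, 37), (12, d, 27, 26, 10, 35), (12, d, 27, 26, 25, 25), (12, d, 27, 26, 25, 33), (12, d, 27, 26, 33, 37), (12, y, 6, 21, 15, 1), (12, y, 6, 21, 2, 22), (12, y, 6, 21, 23, 17), (12, y, 6, 21, 36, 17), (12, y, 6, 21, 36, 21), (13, z, 6, 14, 15, 1), (13, z, 6, 14, 2, 22), (13, z, 6, 14, 23, 17), (13, z, 6, 14, 36, 17), (13, z, 6, 14, 36, 21), (17, r, 6, 16, 15, 1), (17, r, 6, 16, 2, 22), (17, r, 6, 16, 23, 17), (17, r, 6, 16, 36, 17), (17, r, 6, 16, 36, 21), (22, q, 27, 15, 10, 35), (22, q, 27, 15, 25, 25), (22, q, 27, 15, 25, 33), (22, q, 27, 15, 33, 37), (35, t, 27, 30, 10, 35), (35, t, 27, 30, 25, 25), (35, t, 27, 30, 25, 33), (35, t, 27, 30, 33, 37), (4, n, 27, 39, 10, 35), (4, n, 27, 39, 25, 25), (4, n, 27, 39, 25, 33), (4, n, 27, 39, 33, 37), (40, x, 27, 30, 10, 35), (40, x, 27, 30, 25, 25), (40, x, 27, 30, 25, 33), (40, x, 27, 30, 33, 37)}
(T ⨝ U) ⋈ R (natural join on D): {(12, d, 27, 26, 10, 35, 2), (12, d, 27, 26, 10, 35, 40), (12, d, 27, 26, 25, 25, 2), (12, d, 27, 26, 25, 25, 40), (12, d, 27, 26, 25, 33, 2), (12, d, 27, 26, 25, 33, 40), (12, d, 27, 26, 33, 37, 2), (12, d, 27, 26, 33, 37, 40), (13, z, 6, 14, 15, 1, 22), (13, z, 6, 14, 2, 22, 22), (13, z, 6, 14, 23, 17, 22), (13, z, 6, 14, 36, 17, 22), (13, z, 6, 14, 36, 21, 22), (17, r, 6, 16, 15, 1, 24), (17, r, 6, 16, 15, 1, 3), (17, r, 6, 16, 2, 22, 24), (17, r, 6, 16, 2, 22, 3), (17, r, 6, 16, 23, 17, 24), (17, r, 6, 16, 23, 17, 3), (17, r, 6, 16, 36, 17, 24), (17, r, 6, 16, 36, 17, 3), (17, r, 6, 16, 36, 21, 24), (17, r, 6, 16, 36, 21, 3), (4, n, 27, 39, 10, 35, 15), (4, n, 27, 39, 25, 25, 15), (4, n, 27, 39, 25, 33, 15), (4, n, 27, 39, 33, 37, 15)}
Filtering on E != 23 and B > 15 leaves {(12, d, 27, 26, 10, 35, 40), (12, d, 27, 26, 25, 25, 40), (12, d, 27, 26, 25, 33, 40), (12, d, 27, 26, 33, 37, 40), (13, z, 6, 14, 15, 1, 22), (13, z, 6, 14, 2, 22, 22), (13, z, 6, 14, 36, 17, 22), (13, z, 6, 14, 36, 21, 22), (17, r, 6, 16, 15, 1, 24), (17, r, 6, 16, 2, 22, 24), (17, r, 6, 16, 36, 17, 24), (17, r, 6, 16, 36, 21, 24)}.
π_{C, A, F, D} gives {(1, 6, 13, 14), (1, 6, 17, 16), (17, 6, 13, 14), (17, 6, 17, 16), (21, 6, 13, 14), (21, 6, 17, 16), (22, 6, 13, 14), (22, 6, 17, 16), (25, 27, 12, 26), (33, 27, 12, 26), (35, 27, 12, 26), (37, 27, 12, 26)}.
Filtering on F > A leaves {(1, 6, 13, 14), (1, 6, 17, 16), (17, 6, 13, 14), (17, 6, 17, 16), (21, 6, 13, 14), (21, 6, 17, 16), (22, 6, 13, 14), (22, 6, 17, 16)}.
π_{F, C, D} gives {(13, 1, 14), (13, 17, 14), (13, 21, 14), (13, 22, 14), (17, 1, 16), (17, 17, 16), (17, 21, 16), (17, 22, 16)}.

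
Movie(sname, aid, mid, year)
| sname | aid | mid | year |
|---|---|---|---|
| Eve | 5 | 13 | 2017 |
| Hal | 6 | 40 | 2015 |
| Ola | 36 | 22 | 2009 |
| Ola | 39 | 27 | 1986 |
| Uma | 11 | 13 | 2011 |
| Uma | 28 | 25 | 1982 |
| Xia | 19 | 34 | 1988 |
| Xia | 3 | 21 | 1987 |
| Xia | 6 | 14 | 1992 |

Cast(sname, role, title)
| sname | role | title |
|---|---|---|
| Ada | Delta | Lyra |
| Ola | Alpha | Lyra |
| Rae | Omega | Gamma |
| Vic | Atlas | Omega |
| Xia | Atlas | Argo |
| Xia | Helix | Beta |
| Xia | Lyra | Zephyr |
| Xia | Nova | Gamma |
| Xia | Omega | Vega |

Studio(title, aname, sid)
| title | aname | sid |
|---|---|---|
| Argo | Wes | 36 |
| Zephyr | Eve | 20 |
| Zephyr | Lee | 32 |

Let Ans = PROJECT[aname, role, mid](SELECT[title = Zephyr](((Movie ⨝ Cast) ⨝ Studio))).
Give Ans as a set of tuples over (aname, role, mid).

{(Eve, Lyra, 14), (Eve, Lyra, 21), (Eve, Lyra, 34), (Lee, Lyra, 14), (Lee, Lyra, 21), (Lee, Lyra, 34)}

Joining Movie and Cast on sname yields {(Ola, 36, 22, 2009, Alpha, Lyra), (Ola, 39, 27, 1986, Alpha, Lyra), (Xia, 19, 34, 1988, Atlas, Argo), (Xia, 19, 34, 1988, Helix, Beta), (Xia, 19, 34, 1988, Lyra, Zephyr), (Xia, 19, 34, 1988, Nova, Gamma), (Xia, 19, 34, 1988, Omega, Vega), (Xia, 3, 21, 1987, Atlas, Argo), (Xia, 3, 21, 1987, Helix, Beta), (Xia, 3, 21, 1987, Lyra, Zephyr), (Xia, 3, 21, 1987, Nova, Gamma), (Xia, 3, 21, 1987, Omega, Vega), (Xia, 6, 14, 1992, Atlas, Argo), (Xia, 6, 14, 1992, Helix, Beta), (Xia, 6, 14, 1992, Lyra, Zephyr), (Xia, 6, 14, 1992, Nova, Gamma), (Xia, 6, 14, 1992, Omega, Vega)}.
Joining (Movie ⨝ Cast) and Studio on title yields {(Xia, 19, 34, 1988, Atlas, Argo, Wes, 36), (Xia, 19, 34, 1988, Lyra, Zephyr, Eve, 20), (Xia, 19, 34, 1988, Lyra, Zephyr, Lee, 32), (Xia, 3, 21, 1987, Atlas, Argo, Wes, 36), (Xia, 3, 21, 1987, Lyra, Zephyr, Eve, 20), (Xia, 3, 21, 1987, Lyra, Zephyr, Lee, 32), (Xia, 6, 14, 1992, Atlas, Argo, Wes, 36), (Xia, 6, 14, 1992, Lyra, Zephyr, Eve, 20), (Xia, 6, 14, 1992, Lyra, Zephyr, Lee, 32)}.
Selection title = Zephyr: {(Xia, 19, 34, 1988, Lyra, Zephyr, Eve, 20), (Xia, 19, 34, 1988, Lyra, Zephyr, Lee, 32), (Xia, 3, 21, 1987, Lyra, Zephyr, Eve, 20), (Xia, 3, 21, 1987, Lyra, Zephyr, Lee, 32), (Xia, 6, 14, 1992, Lyra, Zephyr, Eve, 20), (Xia, 6, 14, 1992, Lyra, Zephyr, Lee, 32)}
Projecting to aname, role, mid: {(Eve, Lyra, 14), (Eve, Lyra, 21), (Eve, Lyra, 34), (Lee, Lyra, 14), (Lee, Lyra, 21), (Lee, Lyra, 34)}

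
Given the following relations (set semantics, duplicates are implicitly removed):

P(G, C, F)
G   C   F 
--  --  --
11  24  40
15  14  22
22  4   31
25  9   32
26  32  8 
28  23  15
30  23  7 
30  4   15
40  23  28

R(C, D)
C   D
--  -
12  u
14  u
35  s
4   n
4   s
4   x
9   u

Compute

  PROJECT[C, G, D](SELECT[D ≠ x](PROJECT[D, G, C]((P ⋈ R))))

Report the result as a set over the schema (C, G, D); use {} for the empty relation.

{(14, 15, u), (4, 22, n), (4, 22, s), (4, 30, n), (4, 30, s), (9, 25, u)}

Joining P and R on C yields {(15, 14, 22, u), (22, 4, 31, n), (22, 4, 31, s), (22, 4, 31, x), (25, 9, 32, u), (30, 4, 15, n), (30, 4, 15, s), (30, 4, 15, x)}.
Projecting to D, G, C: {(n, 22, 4), (n, 30, 4), (s, 22, 4), (s, 30, 4), (u, 15, 14), (u, 25, 9), (x, 22, 4), (x, 30, 4)}
Filtering on D ≠ x leaves {(n, 22, 4), (n, 30, 4), (s, 22, 4), (s, 30, 4), (u, 15, 14), (u, 25, 9)}.
Projecting to C, G, D: {(14, 15, u), (4, 22, n), (4, 22, s), (4, 30, n), (4, 30, s), (9, 25, u)}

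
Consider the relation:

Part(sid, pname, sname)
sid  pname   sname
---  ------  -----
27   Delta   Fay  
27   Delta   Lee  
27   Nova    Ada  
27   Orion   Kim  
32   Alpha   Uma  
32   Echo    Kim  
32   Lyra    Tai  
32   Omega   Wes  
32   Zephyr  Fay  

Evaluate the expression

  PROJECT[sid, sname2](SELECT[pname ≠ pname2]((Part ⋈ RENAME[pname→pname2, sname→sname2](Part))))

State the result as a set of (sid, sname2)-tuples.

{(27, Ada), (27, Fay), (27, Kim), (27, Lee), (32, Fay), (32, Kim), (32, Tai), (32, Uma), (32, Wes)}

ρ[pname→pname2, sname→sname2]: schema becomes (sid, pname2, sname2); tuples unchanged.
Natural join on sid: {(27, Delta, Fay, Delta, Fay), (27, Delta, Fay, Delta, Lee), (27, Delta, Fay, Nova, Ada), (27, Delta, Fay, Orion, Kim), (27, Delta, Lee, Delta, Fay), (27, Delta, Lee, Delta, Lee), (27, Delta, Lee, Nova, Ada), (27, Delta, Lee, Orion, Kim), (27, Nova, Ada, Delta, Fay), (27, Nova, Ada, Delta, Lee), (27, Nova, Ada, Nova, Ada), (27, Nova, Ada, Orion, Kim), (27, Orion, Kim, Delta, Fay), (27, Orion, Kim, Delta, Lee), (27, Orion, Kim, Nova, Ada), (27, Orion, Kim, Orion, Kim), (32, Alpha, Uma, Alpha, Uma), (32, Alpha, Uma, Echo, Kim), (32, Alpha, Uma, Lyra, Tai), (32, Alpha, Uma, Omega, Wes), (32, Alpha, Uma, Zephyr, Fay), (32, Echo, Kim, Alpha, Uma), (32, Echo, Kim, Echo, Kim), (32, Echo, Kim, Lyra, Tai), (32, Echo, Kim, Omega, Wes), (32, Echo, Kim, Zephyr, Fay), (32, Lyra, Tai, Alpha, Uma), (32, Lyra, Tai, Echo, Kim), (32, Lyra, Tai, Lyra, Tai), (32, Lyra, Tai, Omega, Wes), (32, Lyra, Tai, Zephyr, Fay), (32, Omega, Wes, Alpha, Uma), (32, Omega, Wes, Echo, Kim), (32, Omega, Wes, Lyra, Tai), (32, Omega, Wes, Omega, Wes), (32, Omega, Wes, Zephyr, Fay), (32, Zephyr, Fay, Alpha, Uma), (32, Zephyr, Fay, Echo, Kim), (32, Zephyr, Fay, Lyra, Tai), (32, Zephyr, Fay, Omega, Wes), (32, Zephyr, Fay, Zephyr, Fay)}
Apply σ_{pname ≠ pname2}; surviving tuples: {(27, Delta, Fay, Nova, Ada), (27, Delta, Fay, Orion, Kim), (27, Delta, Lee, Nova, Ada), (27, Delta, Lee, Orion, Kim), (27, Nova, Ada, Delta, Fay), (27, Nova, Ada, Delta, Lee), (27, Nova, Ada, Orion, Kim), (27, Orion, Kim, Delta, Fay), (27, Orion, Kim, Delta, Lee), (27, Orion, Kim, Nova, Ada), (32, Alpha, Uma, Echo, Kim), (32, Alpha, Uma, Lyra, Tai), (32, Alpha, Uma, Omega, Wes), (32, Alpha, Uma, Zephyr, Fay), (32, Echo, Kim, Alpha, Uma), (32, Echo, Kim, Lyra, Tai), (32, Echo, Kim, Omega, Wes), (32, Echo, Kim, Zephyr, Fay), (32, Lyra, Tai, Alpha, Uma), (32, Lyra, Tai, Echo, Kim), (32, Lyra, Tai, Omega, Wes), (32, Lyra, Tai, Zephyr, Fay), (32, Omega, Wes, Alpha, Uma), (32, Omega, Wes, Echo, Kim), (32, Omega, Wes, Lyra, Tai), (32, Omega, Wes, Zephyr, Fay), (32, Zephyr, Fay, Alpha, Uma), (32, Zephyr, Fay, Echo, Kim), (32, Zephyr, Fay, Lyra, Tai), (32, Zephyr, Fay, Omega, Wes)}
Keep only column(s) sid, sname2 (21 duplicate(s) eliminated): {(27, Ada), (27, Fay), (27, Kim), (27, Lee), (32, Fay), (32, Kim), (32, Tai), (32, Uma), (32, Wes)}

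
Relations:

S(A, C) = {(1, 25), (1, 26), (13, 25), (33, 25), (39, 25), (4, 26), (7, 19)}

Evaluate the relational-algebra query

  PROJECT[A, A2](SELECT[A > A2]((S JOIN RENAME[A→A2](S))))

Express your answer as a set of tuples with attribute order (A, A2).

{(13, 1), (33, 1), (33, 13), (39, 1), (39, 13), (39, 33), (4, 1)}

ρ[A→A2]: schema becomes (A2, C); tuples unchanged.
S ⋈ RENAME[A→A2](S) (natural join on C): {(1, 25, 1), (1, 25, 13), (1, 25, 33), (1, 25, 39), (1, 26, 1), (1, 26, 4), (13, 25, 1), (13, 25, 13), (13, 25, 33), (13, 25, 39), (33, 25, 1), (33, 25, 13), (33, 25, 33), (33, 25, 39), (39, 25, 1), (39, 25, 13), (39, 25, 33), (39, 25, 39), (4, 26, 1), (4, 26, 4), (7, 19, 7)}
σ[A > A2]: keep tuples satisfying A > A2 → {(13, 25, 1), (33, 25, 1), (33, 25, 13), (39, 25, 1), (39, 25, 13), (39, 25, 33), (4, 26, 1)}
π_{A, A2} gives {(13, 1), (33, 1), (33, 13), (39, 1), (39, 13), (39, 33), (4, 1)}.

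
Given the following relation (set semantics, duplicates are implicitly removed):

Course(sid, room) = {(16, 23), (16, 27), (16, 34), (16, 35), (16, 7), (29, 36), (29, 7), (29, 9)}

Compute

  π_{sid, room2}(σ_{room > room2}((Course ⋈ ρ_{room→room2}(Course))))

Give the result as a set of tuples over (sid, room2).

{(16, 23), (16, 27), (16, 34), (16, 7), (29, 7), (29, 9)}

ρ[room→room2]: schema becomes (sid, room2); tuples unchanged.
Course ⋈ ρ_{room→room2}(Course) (natural join on sid): {(16, 23, 23), (16, 23, 27), (16, 23, 34), (16, 23, 35), (16, 23, 7), (16, 27, 23), (16, 27, 27), (16, 27, 34), (16, 27, 35), (16, 27, 7), (16, 34, 23), (16, 34, 27), (16, 34, 34), (16, 34, 35), (16, 34, 7), (16, 35, 23), (16, 35, 27), (16, 35, 34), (16, 35, 35), (16, 35, 7), (16, 7, 23), (16, 7, 27), (16, 7, 34), (16, 7, 35), (16, 7, 7), (29, 36, 36), (29, 36, 7), (29, 36, 9), (29, 7, 36), (29, 7, 7), (29, 7, 9), (29, 9, 36), (29, 9, 7), (29, 9, 9)}
Apply σ_{room > room2}; surviving tuples: {(16, 23, 7), (16, 27, 23), (16, 27, 7), (16, 34, 23), (16, 34, 27), (16, 34, 7), (16, 35, 23), (16, 35, 27), (16, 35, 34), (16, 35, 7), (29, 36, 7), (29, 36, 9), (29, 9, 7)}
Projecting to sid, room2 (7 duplicate(s) eliminated): {(16, 23), (16, 27), (16, 34), (16, 7), (29, 7), (29, 9)}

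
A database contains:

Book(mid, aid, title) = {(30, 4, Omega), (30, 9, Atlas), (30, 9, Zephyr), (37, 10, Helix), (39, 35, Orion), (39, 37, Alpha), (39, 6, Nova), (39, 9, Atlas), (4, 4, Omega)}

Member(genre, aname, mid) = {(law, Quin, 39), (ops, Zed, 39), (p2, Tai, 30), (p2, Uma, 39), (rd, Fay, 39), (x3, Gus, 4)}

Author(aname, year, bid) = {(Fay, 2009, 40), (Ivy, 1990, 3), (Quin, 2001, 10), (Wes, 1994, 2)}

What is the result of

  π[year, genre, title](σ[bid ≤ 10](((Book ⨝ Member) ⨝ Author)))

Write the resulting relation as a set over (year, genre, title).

Joining Book and Member on mid yields {(30, 4, Omega, p2, Tai), (30, 9, Atlas, p2, Tai), (30, 9, Zephyr, p2, Tai), (39, 35, Orion, law, Quin), (39, 35, Orion, ops, Zed), (39, 35, Orion, p2, Uma), (39, 35, Orion, rd, Fay), (39, 37, Alpha, law, Quin), (39, 37, Alpha, ops, Zed), (39, 37, Alpha, p2, Uma), (39, 37, Alpha, rd, Fay), (39, 6, Nova, law, Quin), (39, 6, Nova, ops, Zed), (39, 6, Nova, p2, Uma), (39, 6, Nova, rd, Fay), (39, 9, Atlas, law, Quin), (39, 9, Atlas, ops, Zed), (39, 9, Atlas, p2, Uma), (39, 9, Atlas, rd, Fay), (4, 4, Omega, x3, Gus)}.
Joining (Book ⨝ Member) and Author on aname yields {(39, 35, Orion, law, Quin, 2001, 10), (39, 35, Orion, rd, Fay, 2009, 40), (39, 37, Alpha, law, Quin, 2001, 10), (39, 37, Alpha, rd, Fay, 2009, 40), (39, 6, Nova, law, Quin, 2001, 10), (39, 6, Nova, rd, Fay, 2009, 40), (39, 9, Atlas, law, Quin, 2001, 10), (39, 9, Atlas, rd, Fay, 2009, 40)}.
Filtering on bid ≤ 10 leaves {(39, 35, Orion, law, Quin, 2001, 10), (39, 37, Alpha, law, Quin, 2001, 10), (39, 6, Nova, law, Quin, 2001, 10), (39, 9, Atlas, law, Quin, 2001, 10)}.
π[year, genre, title]: project onto (year, genre, title) → {(2001, law, Alpha), (2001, law, Atlas), (2001, law, Nova), (2001, law, Orion)}

{(2001, law, Alpha), (2001, law, Atlas), (2001, law, Nova), (2001, law, Orion)}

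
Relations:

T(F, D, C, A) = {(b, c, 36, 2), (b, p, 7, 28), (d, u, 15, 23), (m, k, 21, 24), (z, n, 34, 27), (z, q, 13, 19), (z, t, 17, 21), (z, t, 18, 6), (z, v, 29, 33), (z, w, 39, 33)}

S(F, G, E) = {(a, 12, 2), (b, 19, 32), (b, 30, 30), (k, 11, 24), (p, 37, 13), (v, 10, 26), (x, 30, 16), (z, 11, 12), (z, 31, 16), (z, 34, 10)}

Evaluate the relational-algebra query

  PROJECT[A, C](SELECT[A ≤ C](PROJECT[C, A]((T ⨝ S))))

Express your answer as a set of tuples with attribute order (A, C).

{(2, 36), (27, 34), (33, 39), (6, 18)}

Joining T and S on F yields {(b, c, 36, 2, 19, 32), (b, c, 36, 2, 30, 30), (b, p, 7, 28, 19, 32), (b, p, 7, 28, 30, 30), (z, n, 34, 27, 11, 12), (z, n, 34, 27, 31, 16), (z, n, 34, 27, 34, 10), (z, q, 13, 19, 11, 12), (z, q, 13, 19, 31, 16), (z, q, 13, 19, 34, 10), (z, t, 17, 21, 11, 12), (z, t, 17, 21, 31, 16), (z, t, 17, 21, 34, 10), (z, t, 18, 6, 11, 12), (z, t, 18, 6, 31, 16), (z, t, 18, 6, 34, 10), (z, v, 29, 33, 11, 12), (z, v, 29, 33, 31, 16), (z, v, 29, 33, 34, 10), (z, w, 39, 33, 11, 12), (z, w, 39, 33, 31, 16), (z, w, 39, 33, 34, 10)}.
π_{C, A} gives {(13, 19), (17, 21), (18, 6), (29, 33), (34, 27), (36, 2), (39, 33), (7, 28)} (14 duplicate(s) eliminated).
Apply σ_{A ≤ C}; surviving tuples: {(18, 6), (34, 27), (36, 2), (39, 33)}
π_{A, C} gives {(2, 36), (27, 34), (33, 39), (6, 18)}.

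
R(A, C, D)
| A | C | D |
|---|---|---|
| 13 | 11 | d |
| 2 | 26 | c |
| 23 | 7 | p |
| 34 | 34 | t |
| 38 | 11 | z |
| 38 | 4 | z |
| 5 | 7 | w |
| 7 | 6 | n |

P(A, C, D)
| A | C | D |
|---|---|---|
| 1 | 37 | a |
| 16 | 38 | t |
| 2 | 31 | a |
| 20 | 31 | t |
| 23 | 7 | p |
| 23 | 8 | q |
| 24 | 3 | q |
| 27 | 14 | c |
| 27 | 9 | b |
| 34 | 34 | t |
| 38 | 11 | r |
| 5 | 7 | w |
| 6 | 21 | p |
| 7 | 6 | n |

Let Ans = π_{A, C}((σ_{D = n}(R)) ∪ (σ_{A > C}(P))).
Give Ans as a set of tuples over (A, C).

Apply σ_{D = n}; surviving tuples: {(7, 6, n)}
Apply σ_{A > C}; surviving tuples: {(23, 7, p), (23, 8, q), (24, 3, q), (27, 14, c), (27, 9, b), (38, 11, r), (7, 6, n)}
Taking the union: {(23, 7, p), (23, 8, q), (24, 3, q), (27, 14, c), (27, 9, b), (38, 11, r), (7, 6, n)}
π_{A, C} gives {(23, 7), (23, 8), (24, 3), (27, 14), (27, 9), (38, 11), (7, 6)}.

{(23, 7), (23, 8), (24, 3), (27, 14), (27, 9), (38, 11), (7, 6)}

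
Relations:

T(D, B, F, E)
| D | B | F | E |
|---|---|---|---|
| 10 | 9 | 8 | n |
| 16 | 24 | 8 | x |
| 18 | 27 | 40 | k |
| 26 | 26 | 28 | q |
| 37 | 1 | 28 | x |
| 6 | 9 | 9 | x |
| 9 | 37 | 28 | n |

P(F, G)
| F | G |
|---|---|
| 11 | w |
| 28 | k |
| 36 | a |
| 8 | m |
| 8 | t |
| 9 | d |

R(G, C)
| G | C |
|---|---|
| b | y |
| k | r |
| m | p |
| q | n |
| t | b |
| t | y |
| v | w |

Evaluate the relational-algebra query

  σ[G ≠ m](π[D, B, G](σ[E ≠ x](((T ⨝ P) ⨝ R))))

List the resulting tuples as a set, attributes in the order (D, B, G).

{(10, 9, t), (26, 26, k), (9, 37, k)}

Natural join on F: {(10, 9, 8, n, m), (10, 9, 8, n, t), (16, 24, 8, x, m), (16, 24, 8, x, t), (26, 26, 28, q, k), (37, 1, 28, x, k), (6, 9, 9, x, d), (9, 37, 28, n, k)}
Natural join on G: {(10, 9, 8, n, m, p), (10, 9, 8, n, t, b), (10, 9, 8, n, t, y), (16, 24, 8, x, m, p), (16, 24, 8, x, t, b), (16, 24, 8, x, t, y), (26, 26, 28, q, k, r), (37, 1, 28, x, k, r), (9, 37, 28, n, k, r)}
Filtering on E ≠ x leaves {(10, 9, 8, n, m, p), (10, 9, 8, n, t, b), (10, 9, 8, n, t, y), (26, 26, 28, q, k, r), (9, 37, 28, n, k, r)}.
Projecting to D, B, G (1 duplicate(s) eliminated): {(10, 9, m), (10, 9, t), (26, 26, k), (9, 37, k)}
Filtering on G ≠ m leaves {(10, 9, t), (26, 26, k), (9, 37, k)}.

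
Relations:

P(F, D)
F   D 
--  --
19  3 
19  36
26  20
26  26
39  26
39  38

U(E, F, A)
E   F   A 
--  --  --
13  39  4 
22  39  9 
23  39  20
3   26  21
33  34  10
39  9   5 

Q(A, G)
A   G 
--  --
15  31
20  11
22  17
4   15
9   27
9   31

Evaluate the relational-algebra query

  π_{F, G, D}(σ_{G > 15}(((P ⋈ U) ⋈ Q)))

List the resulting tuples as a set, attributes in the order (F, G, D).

{(39, 27, 26), (39, 27, 38), (39, 31, 26), (39, 31, 38)}

Natural join on F: {(26, 20, 3, 21), (26, 26, 3, 21), (39, 26, 13, 4), (39, 26, 22, 9), (39, 26, 23, 20), (39, 38, 13, 4), (39, 38, 22, 9), (39, 38, 23, 20)}
Natural join on A: {(39, 26, 13, 4, 15), (39, 26, 22, 9, 27), (39, 26, 22, 9, 31), (39, 26, 23, 20, 11), (39, 38, 13, 4, 15), (39, 38, 22, 9, 27), (39, 38, 22, 9, 31), (39, 38, 23, 20, 11)}
Filtering on G > 15 leaves {(39, 26, 22, 9, 27), (39, 26, 22, 9, 31), (39, 38, 22, 9, 27), (39, 38, 22, 9, 31)}.
π_{F, G, D} gives {(39, 27, 26), (39, 27, 38), (39, 31, 26), (39, 31, 38)}.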